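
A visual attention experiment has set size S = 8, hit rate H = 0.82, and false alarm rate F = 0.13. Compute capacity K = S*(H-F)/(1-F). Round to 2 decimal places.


K = S * (H - F) / (1 - F)
H - F = 0.69
1 - F = 0.87
K = 8 * 0.69 / 0.87
= 6.34


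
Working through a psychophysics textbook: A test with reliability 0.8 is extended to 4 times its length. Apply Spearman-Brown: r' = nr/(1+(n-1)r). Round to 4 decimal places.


r_new = n*r / (1 + (n-1)*r)
Numerator = 4 * 0.8 = 3.2
Denominator = 1 + 3 * 0.8 = 3.4
r_new = 3.2 / 3.4
= 0.9412


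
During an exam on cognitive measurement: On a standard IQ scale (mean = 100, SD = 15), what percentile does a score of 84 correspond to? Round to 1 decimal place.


z = (IQ - mean) / SD
z = (84 - 100) / 15 = -1.0667
Percentile = Phi(-1.0667) * 100
Phi(-1.0667) = 0.143054
= 14.3


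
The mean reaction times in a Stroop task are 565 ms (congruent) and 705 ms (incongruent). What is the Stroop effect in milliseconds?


Stroop effect = RT(incongruent) - RT(congruent)
= 705 - 565
= 140 ms


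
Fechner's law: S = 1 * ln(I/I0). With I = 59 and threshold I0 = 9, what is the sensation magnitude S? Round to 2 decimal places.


S = 1 * ln(59/9)
I/I0 = 6.555556
ln(6.555556) = 1.8803
S = 1 * 1.8803
= 1.88


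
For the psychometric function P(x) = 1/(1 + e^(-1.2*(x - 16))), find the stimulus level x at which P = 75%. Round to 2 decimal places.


At P = 0.75: 0.75 = 1/(1 + e^(-k*(x-x0)))
Solving: e^(-k*(x-x0)) = 1/3
x = x0 + ln(3)/k
ln(3) = 1.0986
x = 16 + 1.0986/1.2
= 16 + 0.9155
= 16.92


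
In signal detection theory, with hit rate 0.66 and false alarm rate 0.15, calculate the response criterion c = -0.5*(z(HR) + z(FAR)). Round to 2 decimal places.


c = -0.5 * (z(HR) + z(FAR))
z(0.66) = 0.4125
z(0.15) = -1.0364
c = -0.5 * (0.4125 + -1.0364)
= -0.5 * -0.6239
= 0.31


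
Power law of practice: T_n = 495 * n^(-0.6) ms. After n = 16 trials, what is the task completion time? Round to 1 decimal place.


T_n = 495 * 16^(-0.6)
16^(-0.6) = 0.189465
T_n = 495 * 0.189465
= 93.8 ms


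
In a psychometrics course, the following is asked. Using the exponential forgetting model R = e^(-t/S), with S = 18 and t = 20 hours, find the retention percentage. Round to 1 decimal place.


R = e^(-t/S)
-t/S = -20/18 = -1.111111
R = e^(-1.111111) = 0.329193
Percentage = 0.329193 * 100
= 32.9


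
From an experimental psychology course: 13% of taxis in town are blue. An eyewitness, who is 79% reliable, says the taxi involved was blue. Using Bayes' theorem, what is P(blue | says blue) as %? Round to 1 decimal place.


P(blue | says blue) = P(says blue | blue)*P(blue) / [P(says blue | blue)*P(blue) + P(says blue | not blue)*P(not blue)]
Numerator = 0.79 * 0.13 = 0.1027
False identification = 0.21 * 0.87 = 0.1827
P = 0.1027 / (0.1027 + 0.1827)
= 0.1027 / 0.2854
As percentage = 36.0


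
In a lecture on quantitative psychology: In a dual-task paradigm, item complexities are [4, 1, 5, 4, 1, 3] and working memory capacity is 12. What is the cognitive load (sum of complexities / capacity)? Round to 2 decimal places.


Total complexity = 4 + 1 + 5 + 4 + 1 + 3 = 18
Load = total / capacity = 18 / 12
= 1.50


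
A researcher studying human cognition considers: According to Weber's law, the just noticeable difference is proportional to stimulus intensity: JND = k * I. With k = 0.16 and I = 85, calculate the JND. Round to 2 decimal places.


JND = k * I
JND = 0.16 * 85
= 13.60


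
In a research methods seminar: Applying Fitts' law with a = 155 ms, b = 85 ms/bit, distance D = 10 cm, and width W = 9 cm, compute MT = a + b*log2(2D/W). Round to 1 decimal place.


MT = 155 + 85 * log2(2*10/9)
2D/W = 2.222222
log2(2.222222) = 1.152
MT = 155 + 85 * 1.152
= 252.9 ms


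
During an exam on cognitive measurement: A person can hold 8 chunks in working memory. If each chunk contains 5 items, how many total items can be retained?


Total items = chunks * items_per_chunk
= 8 * 5
= 40


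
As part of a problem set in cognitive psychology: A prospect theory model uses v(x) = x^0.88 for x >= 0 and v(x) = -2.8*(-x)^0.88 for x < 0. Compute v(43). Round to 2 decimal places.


Since x = 43 >= 0, use v(x) = x^0.88
43^0.88 = 27.3812
v(43) = 27.38


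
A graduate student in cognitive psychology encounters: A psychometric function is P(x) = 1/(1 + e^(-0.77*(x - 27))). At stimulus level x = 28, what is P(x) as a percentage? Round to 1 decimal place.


P(x) = 1/(1 + e^(-0.77*(28 - 27)))
Exponent = -0.77 * 1 = -0.77
e^(-0.77) = 0.463013
P = 1/(1 + 0.463013) = 0.683521
Percentage = 68.4


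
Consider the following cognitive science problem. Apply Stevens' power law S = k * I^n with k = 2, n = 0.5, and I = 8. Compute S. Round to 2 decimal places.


S = 2 * 8^0.5
8^0.5 = 2.8284
S = 2 * 2.8284
= 5.66


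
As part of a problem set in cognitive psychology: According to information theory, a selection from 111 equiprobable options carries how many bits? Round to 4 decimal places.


H = log2(n)
H = log2(111)
= 6.7944


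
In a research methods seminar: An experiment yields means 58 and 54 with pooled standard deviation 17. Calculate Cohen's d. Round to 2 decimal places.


Cohen's d = (M1 - M2) / S_pooled
= (58 - 54) / 17
= 4 / 17
= 0.24


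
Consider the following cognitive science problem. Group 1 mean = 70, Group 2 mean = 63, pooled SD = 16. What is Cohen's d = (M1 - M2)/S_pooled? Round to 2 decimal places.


Cohen's d = (M1 - M2) / S_pooled
= (70 - 63) / 16
= 7 / 16
= 0.44


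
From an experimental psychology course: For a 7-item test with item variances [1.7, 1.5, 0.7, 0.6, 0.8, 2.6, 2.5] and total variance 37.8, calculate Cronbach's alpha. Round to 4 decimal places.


alpha = (k/(k-1)) * (1 - sum(s_i^2)/s_total^2)
sum(item variances) = 10.4
k/(k-1) = 7/6 = 1.166667
1 - 10.4/37.8 = 1 - 0.275132 = 0.724868
alpha = 1.166667 * 0.724868
= 0.8457


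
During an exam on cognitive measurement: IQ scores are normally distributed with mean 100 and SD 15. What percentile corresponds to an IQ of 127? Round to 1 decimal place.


z = (IQ - mean) / SD
z = (127 - 100) / 15 = 1.8
Percentile = Phi(1.8) * 100
Phi(1.8) = 0.96407
= 96.4


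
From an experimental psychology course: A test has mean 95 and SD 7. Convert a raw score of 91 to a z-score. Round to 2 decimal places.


z = (X - mu) / sigma
= (91 - 95) / 7
= -4 / 7
= -0.57


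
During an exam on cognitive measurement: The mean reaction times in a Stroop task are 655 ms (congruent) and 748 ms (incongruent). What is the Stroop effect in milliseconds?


Stroop effect = RT(incongruent) - RT(congruent)
= 748 - 655
= 93 ms


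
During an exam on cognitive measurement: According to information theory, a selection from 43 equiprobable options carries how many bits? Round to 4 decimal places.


H = log2(n)
H = log2(43)
= 5.4263


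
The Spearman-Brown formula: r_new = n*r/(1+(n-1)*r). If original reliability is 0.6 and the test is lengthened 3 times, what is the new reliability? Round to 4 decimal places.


r_new = n*r / (1 + (n-1)*r)
Numerator = 3 * 0.6 = 1.8
Denominator = 1 + 2 * 0.6 = 2.2
r_new = 1.8 / 2.2
= 0.8182


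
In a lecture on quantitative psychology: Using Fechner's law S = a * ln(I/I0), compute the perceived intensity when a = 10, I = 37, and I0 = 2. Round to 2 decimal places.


S = 10 * ln(37/2)
I/I0 = 18.5
ln(18.5) = 2.9178
S = 10 * 2.9178
= 29.18


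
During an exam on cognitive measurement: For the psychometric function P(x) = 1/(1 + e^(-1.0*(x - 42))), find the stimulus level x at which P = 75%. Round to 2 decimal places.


At P = 0.75: 0.75 = 1/(1 + e^(-k*(x-x0)))
Solving: e^(-k*(x-x0)) = 1/3
x = x0 + ln(3)/k
ln(3) = 1.0986
x = 42 + 1.0986/1.0
= 42 + 1.0986
= 43.10


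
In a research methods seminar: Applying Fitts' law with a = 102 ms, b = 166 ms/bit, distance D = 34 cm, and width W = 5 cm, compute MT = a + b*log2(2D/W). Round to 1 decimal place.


MT = 102 + 166 * log2(2*34/5)
2D/W = 13.6
log2(13.6) = 3.7655
MT = 102 + 166 * 3.7655
= 727.1 ms


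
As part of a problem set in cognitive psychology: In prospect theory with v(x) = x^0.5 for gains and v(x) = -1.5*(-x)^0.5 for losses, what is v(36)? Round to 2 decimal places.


Since x = 36 >= 0, use v(x) = x^0.5
36^0.5 = 6.0
v(36) = 6.00


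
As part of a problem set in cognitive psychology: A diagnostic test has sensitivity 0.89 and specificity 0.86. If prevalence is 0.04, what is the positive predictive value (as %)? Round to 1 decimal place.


PPV = (sens * prev) / (sens * prev + (1-spec) * (1-prev))
Numerator = 0.89 * 0.04 = 0.0356
P(positive and no disease) = (1 - spec) * (1 - prev) = (1 - 0.86) * (1 - 0.04) = 0.1344
Denominator = 0.0356 + 0.1344 = 0.17
PPV = 0.0356 / 0.17 = 0.209412
As percentage = 20.9


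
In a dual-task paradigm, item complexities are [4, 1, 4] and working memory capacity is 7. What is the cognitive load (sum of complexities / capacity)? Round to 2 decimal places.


Total complexity = 4 + 1 + 4 = 9
Load = total / capacity = 9 / 7
= 1.29


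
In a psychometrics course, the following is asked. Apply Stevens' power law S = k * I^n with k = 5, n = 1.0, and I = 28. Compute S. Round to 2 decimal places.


S = 5 * 28^1.0
28^1.0 = 28.0
S = 5 * 28.0
= 140.00


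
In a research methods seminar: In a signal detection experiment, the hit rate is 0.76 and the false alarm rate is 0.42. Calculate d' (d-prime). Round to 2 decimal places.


d' = z(HR) - z(FAR)
z(0.76) = 0.7063
z(0.42) = -0.2019
d' = 0.7063 - -0.2019
= 0.91


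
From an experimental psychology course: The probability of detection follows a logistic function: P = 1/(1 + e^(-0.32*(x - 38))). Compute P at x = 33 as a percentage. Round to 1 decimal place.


P(x) = 1/(1 + e^(-0.32*(33 - 38)))
Exponent = -0.32 * -5 = 1.6
e^(1.6) = 4.953032
P = 1/(1 + 4.953032) = 0.167982
Percentage = 16.8


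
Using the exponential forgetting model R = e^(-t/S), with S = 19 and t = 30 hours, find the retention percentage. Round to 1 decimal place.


R = e^(-t/S)
-t/S = -30/19 = -1.578947
R = e^(-1.578947) = 0.206192
Percentage = 0.206192 * 100
= 20.6


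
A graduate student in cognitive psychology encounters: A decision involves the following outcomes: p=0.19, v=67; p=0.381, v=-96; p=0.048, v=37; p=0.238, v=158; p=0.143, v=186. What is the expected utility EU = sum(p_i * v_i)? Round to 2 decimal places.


EU = sum(p_i * v_i)
0.19 * 67 = 12.73
0.381 * -96 = -36.576
0.048 * 37 = 1.776
0.238 * 158 = 37.604
0.143 * 186 = 26.598
EU = 12.73 + -36.576 + 1.776 + 37.604 + 26.598
= 42.13


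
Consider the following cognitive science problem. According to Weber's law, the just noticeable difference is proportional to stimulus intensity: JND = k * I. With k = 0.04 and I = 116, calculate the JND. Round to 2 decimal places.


JND = k * I
JND = 0.04 * 116
= 4.64


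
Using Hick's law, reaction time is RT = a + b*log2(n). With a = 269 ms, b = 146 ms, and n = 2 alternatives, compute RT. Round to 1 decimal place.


RT = 269 + 146 * log2(2)
log2(2) = 1.0
RT = 269 + 146 * 1.0
= 269 + 146.0
= 415.0 ms


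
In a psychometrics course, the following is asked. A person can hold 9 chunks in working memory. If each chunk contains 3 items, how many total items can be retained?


Total items = chunks * items_per_chunk
= 9 * 3
= 27


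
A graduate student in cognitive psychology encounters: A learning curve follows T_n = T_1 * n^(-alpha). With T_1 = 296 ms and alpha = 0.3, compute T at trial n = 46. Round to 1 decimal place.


T_n = 296 * 46^(-0.3)
46^(-0.3) = 0.317083
T_n = 296 * 0.317083
= 93.9 ms


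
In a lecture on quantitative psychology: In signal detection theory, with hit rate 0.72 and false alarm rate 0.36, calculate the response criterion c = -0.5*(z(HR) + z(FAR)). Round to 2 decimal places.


c = -0.5 * (z(HR) + z(FAR))
z(0.72) = 0.5828
z(0.36) = -0.3585
c = -0.5 * (0.5828 + -0.3585)
= -0.5 * 0.2243
= -0.11


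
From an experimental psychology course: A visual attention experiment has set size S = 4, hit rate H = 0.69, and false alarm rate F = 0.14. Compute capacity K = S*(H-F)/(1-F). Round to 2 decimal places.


K = S * (H - F) / (1 - F)
H - F = 0.55
1 - F = 0.86
K = 4 * 0.55 / 0.86
= 2.56


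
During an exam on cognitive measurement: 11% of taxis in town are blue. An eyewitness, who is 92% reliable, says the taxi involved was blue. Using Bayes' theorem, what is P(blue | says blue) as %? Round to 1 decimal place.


P(blue | says blue) = P(says blue | blue)*P(blue) / [P(says blue | blue)*P(blue) + P(says blue | not blue)*P(not blue)]
Numerator = 0.92 * 0.11 = 0.1012
False identification = 0.08 * 0.89 = 0.0712
P = 0.1012 / (0.1012 + 0.0712)
= 0.1012 / 0.1724
As percentage = 58.7


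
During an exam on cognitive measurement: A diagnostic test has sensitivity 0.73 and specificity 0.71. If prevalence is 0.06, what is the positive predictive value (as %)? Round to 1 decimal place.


PPV = (sens * prev) / (sens * prev + (1-spec) * (1-prev))
Numerator = 0.73 * 0.06 = 0.0438
P(positive and no disease) = (1 - spec) * (1 - prev) = (1 - 0.71) * (1 - 0.06) = 0.2726
Denominator = 0.0438 + 0.2726 = 0.3164
PPV = 0.0438 / 0.3164 = 0.138432
As percentage = 13.8


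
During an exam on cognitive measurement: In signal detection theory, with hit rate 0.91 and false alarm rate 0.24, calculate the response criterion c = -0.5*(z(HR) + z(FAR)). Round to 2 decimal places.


c = -0.5 * (z(HR) + z(FAR))
z(0.91) = 1.3408
z(0.24) = -0.7063
c = -0.5 * (1.3408 + -0.7063)
= -0.5 * 0.6345
= -0.32


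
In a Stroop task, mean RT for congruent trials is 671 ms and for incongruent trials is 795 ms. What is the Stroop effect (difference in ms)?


Stroop effect = RT(incongruent) - RT(congruent)
= 795 - 671
= 124 ms


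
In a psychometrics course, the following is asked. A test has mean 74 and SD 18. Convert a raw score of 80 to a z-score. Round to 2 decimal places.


z = (X - mu) / sigma
= (80 - 74) / 18
= 6 / 18
= 0.33


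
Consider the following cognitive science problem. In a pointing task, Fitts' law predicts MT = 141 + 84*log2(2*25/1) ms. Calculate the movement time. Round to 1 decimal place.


MT = 141 + 84 * log2(2*25/1)
2D/W = 50.0
log2(50.0) = 5.6439
MT = 141 + 84 * 5.6439
= 615.1 ms


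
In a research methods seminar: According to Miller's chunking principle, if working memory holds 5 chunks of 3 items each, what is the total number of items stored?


Total items = chunks * items_per_chunk
= 5 * 3
= 15


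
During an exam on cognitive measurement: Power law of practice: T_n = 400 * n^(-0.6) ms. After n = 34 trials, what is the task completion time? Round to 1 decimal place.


T_n = 400 * 34^(-0.6)
34^(-0.6) = 0.120535
T_n = 400 * 0.120535
= 48.2 ms


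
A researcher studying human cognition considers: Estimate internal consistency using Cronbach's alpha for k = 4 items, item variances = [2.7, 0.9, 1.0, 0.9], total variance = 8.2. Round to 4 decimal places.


alpha = (k/(k-1)) * (1 - sum(s_i^2)/s_total^2)
sum(item variances) = 5.5
k/(k-1) = 4/3 = 1.333333
1 - 5.5/8.2 = 1 - 0.670732 = 0.329268
alpha = 1.333333 * 0.329268
= 0.4390


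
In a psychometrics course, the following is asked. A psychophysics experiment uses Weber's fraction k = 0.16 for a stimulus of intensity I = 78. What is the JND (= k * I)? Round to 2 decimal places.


JND = k * I
JND = 0.16 * 78
= 12.48


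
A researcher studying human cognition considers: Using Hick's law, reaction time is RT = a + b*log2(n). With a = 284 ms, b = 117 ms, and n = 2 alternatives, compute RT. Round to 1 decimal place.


RT = 284 + 117 * log2(2)
log2(2) = 1.0
RT = 284 + 117 * 1.0
= 284 + 117.0
= 401.0 ms


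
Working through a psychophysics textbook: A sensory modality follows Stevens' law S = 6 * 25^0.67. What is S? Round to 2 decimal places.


S = 6 * 25^0.67
25^0.67 = 8.6421
S = 6 * 8.6421
= 51.85


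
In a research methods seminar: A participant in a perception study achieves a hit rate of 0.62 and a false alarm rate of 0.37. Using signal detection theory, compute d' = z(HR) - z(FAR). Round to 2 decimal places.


d' = z(HR) - z(FAR)
z(0.62) = 0.3055
z(0.37) = -0.3319
d' = 0.3055 - -0.3319
= 0.64


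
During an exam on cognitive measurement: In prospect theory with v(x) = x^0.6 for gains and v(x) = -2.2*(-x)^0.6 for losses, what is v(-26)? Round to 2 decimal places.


Since x = -26 < 0, use v(x) = -lambda*(-x)^alpha
(-x) = 26
26^0.6 = 7.0629
v(-26) = -2.2 * 7.0629
= -15.54


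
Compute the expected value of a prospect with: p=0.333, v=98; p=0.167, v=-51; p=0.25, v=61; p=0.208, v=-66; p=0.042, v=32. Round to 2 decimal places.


EU = sum(p_i * v_i)
0.333 * 98 = 32.634
0.167 * -51 = -8.517
0.25 * 61 = 15.25
0.208 * -66 = -13.728
0.042 * 32 = 1.344
EU = 32.634 + -8.517 + 15.25 + -13.728 + 1.344
= 26.98


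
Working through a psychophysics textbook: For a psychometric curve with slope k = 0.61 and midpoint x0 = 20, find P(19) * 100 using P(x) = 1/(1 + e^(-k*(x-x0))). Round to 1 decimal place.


P(x) = 1/(1 + e^(-0.61*(19 - 20)))
Exponent = -0.61 * -1 = 0.61
e^(0.61) = 1.840431
P = 1/(1 + 1.840431) = 0.352059
Percentage = 35.2


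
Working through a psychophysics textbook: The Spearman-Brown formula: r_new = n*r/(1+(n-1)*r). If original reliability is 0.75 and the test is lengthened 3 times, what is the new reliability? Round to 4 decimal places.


r_new = n*r / (1 + (n-1)*r)
Numerator = 3 * 0.75 = 2.25
Denominator = 1 + 2 * 0.75 = 2.5
r_new = 2.25 / 2.5
= 0.9000


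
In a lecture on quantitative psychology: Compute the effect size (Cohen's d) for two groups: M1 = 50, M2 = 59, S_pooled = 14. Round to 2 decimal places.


Cohen's d = (M1 - M2) / S_pooled
= (50 - 59) / 14
= -9 / 14
= -0.64


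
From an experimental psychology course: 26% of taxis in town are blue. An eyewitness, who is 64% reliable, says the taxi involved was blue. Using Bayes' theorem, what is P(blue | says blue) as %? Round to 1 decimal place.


P(blue | says blue) = P(says blue | blue)*P(blue) / [P(says blue | blue)*P(blue) + P(says blue | not blue)*P(not blue)]
Numerator = 0.64 * 0.26 = 0.1664
False identification = 0.36 * 0.74 = 0.2664
P = 0.1664 / (0.1664 + 0.2664)
= 0.1664 / 0.4328
As percentage = 38.4


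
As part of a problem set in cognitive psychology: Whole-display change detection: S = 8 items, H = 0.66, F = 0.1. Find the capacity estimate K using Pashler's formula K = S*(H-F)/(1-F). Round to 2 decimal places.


K = S * (H - F) / (1 - F)
H - F = 0.56
1 - F = 0.9
K = 8 * 0.56 / 0.9
= 4.98


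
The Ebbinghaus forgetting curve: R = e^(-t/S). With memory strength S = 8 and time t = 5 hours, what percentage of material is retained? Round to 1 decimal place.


R = e^(-t/S)
-t/S = -5/8 = -0.625
R = e^(-0.625) = 0.535261
Percentage = 0.535261 * 100
= 53.5


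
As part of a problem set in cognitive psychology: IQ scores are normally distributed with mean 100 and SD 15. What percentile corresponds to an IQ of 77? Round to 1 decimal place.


z = (IQ - mean) / SD
z = (77 - 100) / 15 = -1.5333
Percentile = Phi(-1.5333) * 100
Phi(-1.5333) = 0.062601
= 6.3


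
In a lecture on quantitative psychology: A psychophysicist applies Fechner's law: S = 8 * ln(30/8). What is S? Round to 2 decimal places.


S = 8 * ln(30/8)
I/I0 = 3.75
ln(3.75) = 1.3218
S = 8 * 1.3218
= 10.57


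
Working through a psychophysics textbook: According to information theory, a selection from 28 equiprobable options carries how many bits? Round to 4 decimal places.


H = log2(n)
H = log2(28)
= 4.8074


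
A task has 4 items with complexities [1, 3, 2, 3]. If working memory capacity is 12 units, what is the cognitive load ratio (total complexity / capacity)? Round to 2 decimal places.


Total complexity = 1 + 3 + 2 + 3 = 9
Load = total / capacity = 9 / 12
= 0.75


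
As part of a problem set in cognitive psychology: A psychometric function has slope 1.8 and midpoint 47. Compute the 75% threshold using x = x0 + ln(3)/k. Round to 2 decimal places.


At P = 0.75: 0.75 = 1/(1 + e^(-k*(x-x0)))
Solving: e^(-k*(x-x0)) = 1/3
x = x0 + ln(3)/k
ln(3) = 1.0986
x = 47 + 1.0986/1.8
= 47 + 0.6103
= 47.61


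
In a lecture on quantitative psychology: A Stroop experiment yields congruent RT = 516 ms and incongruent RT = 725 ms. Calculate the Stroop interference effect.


Stroop effect = RT(incongruent) - RT(congruent)
= 725 - 516
= 209 ms


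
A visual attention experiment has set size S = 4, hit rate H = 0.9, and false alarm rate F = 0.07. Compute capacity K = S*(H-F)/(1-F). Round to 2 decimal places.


K = S * (H - F) / (1 - F)
H - F = 0.83
1 - F = 0.93
K = 4 * 0.83 / 0.93
= 3.57


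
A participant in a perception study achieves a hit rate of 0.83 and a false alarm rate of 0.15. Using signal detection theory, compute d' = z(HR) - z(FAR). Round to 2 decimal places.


d' = z(HR) - z(FAR)
z(0.83) = 0.9542
z(0.15) = -1.0364
d' = 0.9542 - -1.0364
= 1.99


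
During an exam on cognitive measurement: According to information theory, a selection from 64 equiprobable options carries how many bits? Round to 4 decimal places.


H = log2(n)
H = log2(64)
= 6.0000


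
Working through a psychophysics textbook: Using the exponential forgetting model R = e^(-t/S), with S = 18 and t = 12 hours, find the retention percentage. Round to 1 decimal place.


R = e^(-t/S)
-t/S = -12/18 = -0.666667
R = e^(-0.666667) = 0.513417
Percentage = 0.513417 * 100
= 51.3


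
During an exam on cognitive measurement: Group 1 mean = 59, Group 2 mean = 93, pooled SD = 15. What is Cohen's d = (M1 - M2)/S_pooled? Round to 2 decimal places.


Cohen's d = (M1 - M2) / S_pooled
= (59 - 93) / 15
= -34 / 15
= -2.27


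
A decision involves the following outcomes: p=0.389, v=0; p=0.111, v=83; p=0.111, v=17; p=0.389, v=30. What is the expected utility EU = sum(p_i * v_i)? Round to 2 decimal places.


EU = sum(p_i * v_i)
0.389 * 0 = 0.0
0.111 * 83 = 9.213
0.111 * 17 = 1.887
0.389 * 30 = 11.67
EU = 0.0 + 9.213 + 1.887 + 11.67
= 22.77


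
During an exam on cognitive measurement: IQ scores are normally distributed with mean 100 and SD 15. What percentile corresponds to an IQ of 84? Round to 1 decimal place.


z = (IQ - mean) / SD
z = (84 - 100) / 15 = -1.0667
Percentile = Phi(-1.0667) * 100
Phi(-1.0667) = 0.143054
= 14.3


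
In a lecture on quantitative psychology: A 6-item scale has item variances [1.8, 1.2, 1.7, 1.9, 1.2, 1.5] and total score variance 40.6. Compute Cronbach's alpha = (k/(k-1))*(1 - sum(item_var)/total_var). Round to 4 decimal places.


alpha = (k/(k-1)) * (1 - sum(s_i^2)/s_total^2)
sum(item variances) = 9.3
k/(k-1) = 6/5 = 1.2
1 - 9.3/40.6 = 1 - 0.229064 = 0.770936
alpha = 1.2 * 0.770936
= 0.9251


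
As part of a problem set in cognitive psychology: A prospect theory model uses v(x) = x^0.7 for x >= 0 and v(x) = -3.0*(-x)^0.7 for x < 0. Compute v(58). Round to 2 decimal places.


Since x = 58 >= 0, use v(x) = x^0.7
58^0.7 = 17.1554
v(58) = 17.16


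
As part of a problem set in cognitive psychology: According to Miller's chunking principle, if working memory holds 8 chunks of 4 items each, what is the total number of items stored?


Total items = chunks * items_per_chunk
= 8 * 4
= 32


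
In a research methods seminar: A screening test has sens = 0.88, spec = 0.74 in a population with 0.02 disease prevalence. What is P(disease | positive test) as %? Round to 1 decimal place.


PPV = (sens * prev) / (sens * prev + (1-spec) * (1-prev))
Numerator = 0.88 * 0.02 = 0.0176
P(positive and no disease) = (1 - spec) * (1 - prev) = (1 - 0.74) * (1 - 0.02) = 0.2548
Denominator = 0.0176 + 0.2548 = 0.2724
PPV = 0.0176 / 0.2724 = 0.064611
As percentage = 6.5


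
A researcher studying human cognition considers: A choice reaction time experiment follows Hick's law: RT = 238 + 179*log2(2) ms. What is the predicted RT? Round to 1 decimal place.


RT = 238 + 179 * log2(2)
log2(2) = 1.0
RT = 238 + 179 * 1.0
= 238 + 179.0
= 417.0 ms


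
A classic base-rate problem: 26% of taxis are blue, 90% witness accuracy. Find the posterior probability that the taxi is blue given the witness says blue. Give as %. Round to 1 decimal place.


P(blue | says blue) = P(says blue | blue)*P(blue) / [P(says blue | blue)*P(blue) + P(says blue | not blue)*P(not blue)]
Numerator = 0.9 * 0.26 = 0.234
False identification = 0.1 * 0.74 = 0.074
P = 0.234 / (0.234 + 0.074)
= 0.234 / 0.308
As percentage = 76.0


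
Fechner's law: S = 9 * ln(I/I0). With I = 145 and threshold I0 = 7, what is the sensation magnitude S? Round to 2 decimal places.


S = 9 * ln(145/7)
I/I0 = 20.714286
ln(20.714286) = 3.0308
S = 9 * 3.0308
= 27.28


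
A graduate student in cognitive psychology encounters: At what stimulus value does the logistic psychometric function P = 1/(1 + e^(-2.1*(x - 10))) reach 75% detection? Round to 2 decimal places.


At P = 0.75: 0.75 = 1/(1 + e^(-k*(x-x0)))
Solving: e^(-k*(x-x0)) = 1/3
x = x0 + ln(3)/k
ln(3) = 1.0986
x = 10 + 1.0986/2.1
= 10 + 0.5231
= 10.52


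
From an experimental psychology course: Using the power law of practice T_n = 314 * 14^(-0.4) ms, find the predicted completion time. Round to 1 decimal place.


T_n = 314 * 14^(-0.4)
14^(-0.4) = 0.347976
T_n = 314 * 0.347976
= 109.3 ms


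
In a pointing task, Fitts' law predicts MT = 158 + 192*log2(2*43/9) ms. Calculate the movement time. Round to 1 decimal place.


MT = 158 + 192 * log2(2*43/9)
2D/W = 9.555556
log2(9.555556) = 3.2563
MT = 158 + 192 * 3.2563
= 783.2 ms


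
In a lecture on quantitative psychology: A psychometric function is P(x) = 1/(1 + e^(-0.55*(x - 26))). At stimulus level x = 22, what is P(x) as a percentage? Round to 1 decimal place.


P(x) = 1/(1 + e^(-0.55*(22 - 26)))
Exponent = -0.55 * -4 = 2.2
e^(2.2) = 9.025013
P = 1/(1 + 9.025013) = 0.09975
Percentage = 10.0


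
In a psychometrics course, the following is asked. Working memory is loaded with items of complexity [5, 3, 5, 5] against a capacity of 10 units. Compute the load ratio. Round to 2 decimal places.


Total complexity = 5 + 3 + 5 + 5 = 18
Load = total / capacity = 18 / 10
= 1.80


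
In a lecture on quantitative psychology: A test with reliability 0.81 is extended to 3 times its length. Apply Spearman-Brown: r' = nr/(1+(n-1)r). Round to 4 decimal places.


r_new = n*r / (1 + (n-1)*r)
Numerator = 3 * 0.81 = 2.43
Denominator = 1 + 2 * 0.81 = 2.62
r_new = 2.43 / 2.62
= 0.9275


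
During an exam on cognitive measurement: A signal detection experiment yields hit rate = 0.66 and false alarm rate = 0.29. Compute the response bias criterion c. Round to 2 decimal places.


c = -0.5 * (z(HR) + z(FAR))
z(0.66) = 0.4125
z(0.29) = -0.5534
c = -0.5 * (0.4125 + -0.5534)
= -0.5 * -0.1409
= 0.07


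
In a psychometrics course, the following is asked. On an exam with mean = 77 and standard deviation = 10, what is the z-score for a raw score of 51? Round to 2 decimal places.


z = (X - mu) / sigma
= (51 - 77) / 10
= -26 / 10
= -2.60


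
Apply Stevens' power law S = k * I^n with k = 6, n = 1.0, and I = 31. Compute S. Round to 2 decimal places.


S = 6 * 31^1.0
31^1.0 = 31.0
S = 6 * 31.0
= 186.00


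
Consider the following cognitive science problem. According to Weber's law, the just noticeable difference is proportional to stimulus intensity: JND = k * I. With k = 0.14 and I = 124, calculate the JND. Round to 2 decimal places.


JND = k * I
JND = 0.14 * 124
= 17.36


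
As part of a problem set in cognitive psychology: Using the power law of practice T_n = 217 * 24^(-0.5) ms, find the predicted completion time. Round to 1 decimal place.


T_n = 217 * 24^(-0.5)
24^(-0.5) = 0.204124
T_n = 217 * 0.204124
= 44.3 ms


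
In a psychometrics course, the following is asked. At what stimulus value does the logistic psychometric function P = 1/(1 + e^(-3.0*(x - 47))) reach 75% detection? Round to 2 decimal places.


At P = 0.75: 0.75 = 1/(1 + e^(-k*(x-x0)))
Solving: e^(-k*(x-x0)) = 1/3
x = x0 + ln(3)/k
ln(3) = 1.0986
x = 47 + 1.0986/3.0
= 47 + 0.3662
= 47.37


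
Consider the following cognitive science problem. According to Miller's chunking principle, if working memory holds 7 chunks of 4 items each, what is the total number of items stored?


Total items = chunks * items_per_chunk
= 7 * 4
= 28


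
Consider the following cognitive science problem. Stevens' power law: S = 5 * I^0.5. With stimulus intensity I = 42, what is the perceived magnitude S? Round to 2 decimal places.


S = 5 * 42^0.5
42^0.5 = 6.4807
S = 5 * 6.4807
= 32.40


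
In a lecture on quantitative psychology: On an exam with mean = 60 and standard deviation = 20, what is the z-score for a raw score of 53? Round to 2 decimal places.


z = (X - mu) / sigma
= (53 - 60) / 20
= -7 / 20
= -0.35


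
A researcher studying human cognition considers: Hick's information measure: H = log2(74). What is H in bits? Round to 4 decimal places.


H = log2(n)
H = log2(74)
= 6.2095


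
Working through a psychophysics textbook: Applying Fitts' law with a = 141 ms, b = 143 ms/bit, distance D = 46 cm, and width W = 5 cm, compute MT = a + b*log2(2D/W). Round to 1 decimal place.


MT = 141 + 143 * log2(2*46/5)
2D/W = 18.4
log2(18.4) = 4.2016
MT = 141 + 143 * 4.2016
= 741.8 ms


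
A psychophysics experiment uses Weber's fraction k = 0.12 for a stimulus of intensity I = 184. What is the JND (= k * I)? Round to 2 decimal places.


JND = k * I
JND = 0.12 * 184
= 22.08


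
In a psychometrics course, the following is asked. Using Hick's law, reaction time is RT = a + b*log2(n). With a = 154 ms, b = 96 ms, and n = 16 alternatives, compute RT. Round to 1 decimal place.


RT = 154 + 96 * log2(16)
log2(16) = 4.0
RT = 154 + 96 * 4.0
= 154 + 384.0
= 538.0 ms


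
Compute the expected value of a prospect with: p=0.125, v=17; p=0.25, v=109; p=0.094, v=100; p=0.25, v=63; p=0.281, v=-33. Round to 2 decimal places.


EU = sum(p_i * v_i)
0.125 * 17 = 2.125
0.25 * 109 = 27.25
0.094 * 100 = 9.4
0.25 * 63 = 15.75
0.281 * -33 = -9.273
EU = 2.125 + 27.25 + 9.4 + 15.75 + -9.273
= 45.25


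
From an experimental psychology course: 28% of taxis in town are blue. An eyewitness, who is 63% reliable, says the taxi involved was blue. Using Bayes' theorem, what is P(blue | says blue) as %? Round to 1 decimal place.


P(blue | says blue) = P(says blue | blue)*P(blue) / [P(says blue | blue)*P(blue) + P(says blue | not blue)*P(not blue)]
Numerator = 0.63 * 0.28 = 0.1764
False identification = 0.37 * 0.72 = 0.2664
P = 0.1764 / (0.1764 + 0.2664)
= 0.1764 / 0.4428
As percentage = 39.8


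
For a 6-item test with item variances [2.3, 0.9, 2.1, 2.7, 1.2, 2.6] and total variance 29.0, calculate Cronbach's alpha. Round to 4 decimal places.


alpha = (k/(k-1)) * (1 - sum(s_i^2)/s_total^2)
sum(item variances) = 11.8
k/(k-1) = 6/5 = 1.2
1 - 11.8/29.0 = 1 - 0.406897 = 0.593103
alpha = 1.2 * 0.593103
= 0.7117


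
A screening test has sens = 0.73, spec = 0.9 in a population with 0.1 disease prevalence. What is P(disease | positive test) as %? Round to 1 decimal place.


PPV = (sens * prev) / (sens * prev + (1-spec) * (1-prev))
Numerator = 0.73 * 0.1 = 0.073
P(positive and no disease) = (1 - spec) * (1 - prev) = (1 - 0.9) * (1 - 0.1) = 0.09
Denominator = 0.073 + 0.09 = 0.163
PPV = 0.073 / 0.163 = 0.447853
As percentage = 44.8


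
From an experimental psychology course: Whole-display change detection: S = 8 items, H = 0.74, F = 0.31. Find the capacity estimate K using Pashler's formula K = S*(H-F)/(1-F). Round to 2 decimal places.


K = S * (H - F) / (1 - F)
H - F = 0.43
1 - F = 0.69
K = 8 * 0.43 / 0.69
= 4.99


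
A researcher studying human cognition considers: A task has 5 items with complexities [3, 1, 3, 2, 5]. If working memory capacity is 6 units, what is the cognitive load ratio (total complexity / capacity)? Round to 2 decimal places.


Total complexity = 3 + 1 + 3 + 2 + 5 = 14
Load = total / capacity = 14 / 6
= 2.33


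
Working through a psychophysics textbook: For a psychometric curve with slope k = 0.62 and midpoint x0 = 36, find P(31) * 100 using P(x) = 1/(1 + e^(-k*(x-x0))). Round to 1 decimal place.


P(x) = 1/(1 + e^(-0.62*(31 - 36)))
Exponent = -0.62 * -5 = 3.1
e^(3.1) = 22.197951
P = 1/(1 + 22.197951) = 0.043107
Percentage = 4.3


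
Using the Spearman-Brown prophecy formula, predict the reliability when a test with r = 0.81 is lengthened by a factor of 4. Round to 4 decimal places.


r_new = n*r / (1 + (n-1)*r)
Numerator = 4 * 0.81 = 3.24
Denominator = 1 + 3 * 0.81 = 3.43
r_new = 3.24 / 3.43
= 0.9446


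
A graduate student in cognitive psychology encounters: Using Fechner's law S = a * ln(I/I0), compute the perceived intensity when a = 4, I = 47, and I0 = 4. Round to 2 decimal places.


S = 4 * ln(47/4)
I/I0 = 11.75
ln(11.75) = 2.4639
S = 4 * 2.4639
= 9.86


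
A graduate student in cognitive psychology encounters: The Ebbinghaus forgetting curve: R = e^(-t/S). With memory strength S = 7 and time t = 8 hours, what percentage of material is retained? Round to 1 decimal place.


R = e^(-t/S)
-t/S = -8/7 = -1.142857
R = e^(-1.142857) = 0.318907
Percentage = 0.318907 * 100
= 31.9


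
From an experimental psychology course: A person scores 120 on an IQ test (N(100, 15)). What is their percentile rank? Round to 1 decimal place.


z = (IQ - mean) / SD
z = (120 - 100) / 15 = 1.3333
Percentile = Phi(1.3333) * 100
Phi(1.3333) = 0.908783
= 90.9


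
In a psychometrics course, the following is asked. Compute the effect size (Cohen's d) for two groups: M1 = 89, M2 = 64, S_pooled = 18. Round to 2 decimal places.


Cohen's d = (M1 - M2) / S_pooled
= (89 - 64) / 18
= 25 / 18
= 1.39


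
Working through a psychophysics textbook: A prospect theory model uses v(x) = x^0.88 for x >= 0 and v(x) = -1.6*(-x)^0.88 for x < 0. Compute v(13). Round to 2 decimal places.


Since x = 13 >= 0, use v(x) = x^0.88
13^0.88 = 9.5559
v(13) = 9.56


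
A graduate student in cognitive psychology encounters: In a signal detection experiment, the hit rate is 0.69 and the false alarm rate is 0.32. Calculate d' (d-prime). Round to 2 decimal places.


d' = z(HR) - z(FAR)
z(0.69) = 0.4959
z(0.32) = -0.4677
d' = 0.4959 - -0.4677
= 0.96


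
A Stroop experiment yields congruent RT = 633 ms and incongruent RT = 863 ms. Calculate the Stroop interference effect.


Stroop effect = RT(incongruent) - RT(congruent)
= 863 - 633
= 230 ms


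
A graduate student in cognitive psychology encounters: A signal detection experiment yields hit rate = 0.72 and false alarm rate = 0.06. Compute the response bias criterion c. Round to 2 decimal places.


c = -0.5 * (z(HR) + z(FAR))
z(0.72) = 0.5828
z(0.06) = -1.5548
c = -0.5 * (0.5828 + -1.5548)
= -0.5 * -0.972
= 0.49


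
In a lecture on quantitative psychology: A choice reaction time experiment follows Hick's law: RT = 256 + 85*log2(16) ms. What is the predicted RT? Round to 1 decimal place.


RT = 256 + 85 * log2(16)
log2(16) = 4.0
RT = 256 + 85 * 4.0
= 256 + 340.0
= 596.0 ms


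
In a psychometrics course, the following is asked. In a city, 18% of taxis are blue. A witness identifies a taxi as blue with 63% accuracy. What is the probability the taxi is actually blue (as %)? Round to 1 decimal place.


P(blue | says blue) = P(says blue | blue)*P(blue) / [P(says blue | blue)*P(blue) + P(says blue | not blue)*P(not blue)]
Numerator = 0.63 * 0.18 = 0.1134
False identification = 0.37 * 0.82 = 0.3034
P = 0.1134 / (0.1134 + 0.3034)
= 0.1134 / 0.4168
As percentage = 27.2


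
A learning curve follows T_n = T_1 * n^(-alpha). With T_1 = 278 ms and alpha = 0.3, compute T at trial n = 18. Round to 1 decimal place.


T_n = 278 * 18^(-0.3)
18^(-0.3) = 0.420163
T_n = 278 * 0.420163
= 116.8 ms


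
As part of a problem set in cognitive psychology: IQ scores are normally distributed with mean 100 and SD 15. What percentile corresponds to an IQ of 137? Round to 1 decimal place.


z = (IQ - mean) / SD
z = (137 - 100) / 15 = 2.4667
Percentile = Phi(2.4667) * 100
Phi(2.4667) = 0.993182
= 99.3


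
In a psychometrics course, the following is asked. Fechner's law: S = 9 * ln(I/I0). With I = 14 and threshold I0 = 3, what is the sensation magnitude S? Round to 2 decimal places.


S = 9 * ln(14/3)
I/I0 = 4.666667
ln(4.666667) = 1.5404
S = 9 * 1.5404
= 13.86


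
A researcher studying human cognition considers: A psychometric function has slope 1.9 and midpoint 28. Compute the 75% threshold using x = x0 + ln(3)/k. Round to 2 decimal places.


At P = 0.75: 0.75 = 1/(1 + e^(-k*(x-x0)))
Solving: e^(-k*(x-x0)) = 1/3
x = x0 + ln(3)/k
ln(3) = 1.0986
x = 28 + 1.0986/1.9
= 28 + 0.5782
= 28.58


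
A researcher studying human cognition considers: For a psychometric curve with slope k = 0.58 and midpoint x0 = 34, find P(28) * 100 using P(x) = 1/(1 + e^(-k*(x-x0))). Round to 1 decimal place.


P(x) = 1/(1 + e^(-0.58*(28 - 34)))
Exponent = -0.58 * -6 = 3.48
e^(3.48) = 32.459722
P = 1/(1 + 32.459722) = 0.029887
Percentage = 3.0


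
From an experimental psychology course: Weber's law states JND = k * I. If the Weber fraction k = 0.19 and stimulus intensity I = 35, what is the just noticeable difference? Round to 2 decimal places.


JND = k * I
JND = 0.19 * 35
= 6.65


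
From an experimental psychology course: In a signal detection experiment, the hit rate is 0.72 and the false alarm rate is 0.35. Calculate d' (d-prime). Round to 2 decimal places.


d' = z(HR) - z(FAR)
z(0.72) = 0.5828
z(0.35) = -0.3853
d' = 0.5828 - -0.3853
= 0.97


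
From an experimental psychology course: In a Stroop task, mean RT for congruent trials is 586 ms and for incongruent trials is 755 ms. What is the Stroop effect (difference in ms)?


Stroop effect = RT(incongruent) - RT(congruent)
= 755 - 586
= 169 ms


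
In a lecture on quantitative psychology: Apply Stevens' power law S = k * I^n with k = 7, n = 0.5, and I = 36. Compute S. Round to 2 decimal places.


S = 7 * 36^0.5
36^0.5 = 6.0
S = 7 * 6.0
= 42.00


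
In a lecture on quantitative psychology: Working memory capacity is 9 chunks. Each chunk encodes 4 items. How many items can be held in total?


Total items = chunks * items_per_chunk
= 9 * 4
= 36


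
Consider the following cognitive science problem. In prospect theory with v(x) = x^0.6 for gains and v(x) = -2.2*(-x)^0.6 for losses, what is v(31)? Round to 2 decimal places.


Since x = 31 >= 0, use v(x) = x^0.6
31^0.6 = 7.849
v(31) = 7.85


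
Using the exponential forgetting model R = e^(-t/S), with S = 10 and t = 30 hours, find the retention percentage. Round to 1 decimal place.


R = e^(-t/S)
-t/S = -30/10 = -3.0
R = e^(-3.0) = 0.049787
Percentage = 0.049787 * 100
= 5.0


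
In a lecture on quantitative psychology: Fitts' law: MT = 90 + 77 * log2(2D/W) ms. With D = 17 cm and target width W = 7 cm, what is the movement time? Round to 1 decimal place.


MT = 90 + 77 * log2(2*17/7)
2D/W = 4.857143
log2(4.857143) = 2.2801
MT = 90 + 77 * 2.2801
= 265.6 ms


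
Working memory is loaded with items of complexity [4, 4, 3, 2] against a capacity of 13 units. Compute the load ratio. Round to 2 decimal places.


Total complexity = 4 + 4 + 3 + 2 = 13
Load = total / capacity = 13 / 13
= 1.00


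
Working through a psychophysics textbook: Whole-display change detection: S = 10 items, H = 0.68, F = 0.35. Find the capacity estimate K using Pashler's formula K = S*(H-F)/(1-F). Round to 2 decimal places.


K = S * (H - F) / (1 - F)
H - F = 0.33
1 - F = 0.65
K = 10 * 0.33 / 0.65
= 5.08


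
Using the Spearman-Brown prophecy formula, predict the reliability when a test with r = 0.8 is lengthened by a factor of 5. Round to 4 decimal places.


r_new = n*r / (1 + (n-1)*r)
Numerator = 5 * 0.8 = 4.0
Denominator = 1 + 4 * 0.8 = 4.2
r_new = 4.0 / 4.2
= 0.9524


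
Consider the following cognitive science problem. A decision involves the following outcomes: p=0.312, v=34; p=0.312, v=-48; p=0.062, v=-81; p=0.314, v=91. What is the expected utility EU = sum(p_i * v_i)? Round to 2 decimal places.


EU = sum(p_i * v_i)
0.312 * 34 = 10.608
0.312 * -48 = -14.976
0.062 * -81 = -5.022
0.314 * 91 = 28.574
EU = 10.608 + -14.976 + -5.022 + 28.574
= 19.18
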